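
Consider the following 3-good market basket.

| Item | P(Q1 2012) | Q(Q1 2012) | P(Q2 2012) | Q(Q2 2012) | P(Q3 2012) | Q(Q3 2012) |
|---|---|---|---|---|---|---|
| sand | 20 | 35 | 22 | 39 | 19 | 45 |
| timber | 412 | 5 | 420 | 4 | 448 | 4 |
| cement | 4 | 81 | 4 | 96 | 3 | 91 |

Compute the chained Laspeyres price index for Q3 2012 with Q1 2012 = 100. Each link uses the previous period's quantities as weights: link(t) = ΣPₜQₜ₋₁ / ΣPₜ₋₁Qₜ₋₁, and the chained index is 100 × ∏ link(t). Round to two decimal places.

99.99

Link Q1 2012→Q2 2012:
ΣP(Q2 2012)Q(Q1 2012) = 22×35 + 420×5 + 4×81 = 770 + 2100 + 324 = 3194
ΣP(Q1 2012)Q(Q1 2012) = 20×35 + 412×5 + 4×81 = 700 + 2060 + 324 = 3084
link = 3194/3084 = 1.035668
Link Q2 2012→Q3 2012:
ΣP(Q3 2012)Q(Q2 2012) = 19×39 + 448×4 + 3×96 = 741 + 1792 + 288 = 2821
ΣP(Q2 2012)Q(Q2 2012) = 22×39 + 420×4 + 4×96 = 858 + 1680 + 384 = 2922
link = 2821/2922 = 0.965435
Chained index = 100 × 1.035668 × 0.965435 = 99.9870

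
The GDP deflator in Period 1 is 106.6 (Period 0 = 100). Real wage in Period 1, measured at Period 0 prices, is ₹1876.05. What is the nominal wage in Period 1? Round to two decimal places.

Nominal = Real × (Index/100) = 1876.05 × (106.6/100)
        = 1876.05 × 1.066 = 1999.8693

1999.87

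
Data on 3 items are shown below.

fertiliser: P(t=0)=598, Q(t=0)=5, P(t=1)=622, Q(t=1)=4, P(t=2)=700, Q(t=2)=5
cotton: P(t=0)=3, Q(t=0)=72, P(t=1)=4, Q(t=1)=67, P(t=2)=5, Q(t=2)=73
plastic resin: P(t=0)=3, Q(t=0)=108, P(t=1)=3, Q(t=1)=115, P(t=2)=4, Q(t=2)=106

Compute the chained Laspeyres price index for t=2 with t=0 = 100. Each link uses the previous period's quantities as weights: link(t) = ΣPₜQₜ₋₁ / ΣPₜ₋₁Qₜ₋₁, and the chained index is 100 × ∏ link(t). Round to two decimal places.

Link t=0→t=1:
ΣP(t=1)Q(t=0) = 622×5 + 4×72 + 3×108 = 3110 + 288 + 324 = 3722
ΣP(t=0)Q(t=0) = 598×5 + 3×72 + 3×108 = 2990 + 216 + 324 = 3530
link = 3722/3530 = 1.054391
Link t=1→t=2:
ΣP(t=2)Q(t=1) = 700×4 + 5×67 + 4×115 = 2800 + 335 + 460 = 3595
ΣP(t=1)Q(t=1) = 622×4 + 4×67 + 3×115 = 2488 + 268 + 345 = 3101
link = 3595/3101 = 1.159303
Chained index = 100 × 1.054391 × 1.159303 = 122.2359

122.24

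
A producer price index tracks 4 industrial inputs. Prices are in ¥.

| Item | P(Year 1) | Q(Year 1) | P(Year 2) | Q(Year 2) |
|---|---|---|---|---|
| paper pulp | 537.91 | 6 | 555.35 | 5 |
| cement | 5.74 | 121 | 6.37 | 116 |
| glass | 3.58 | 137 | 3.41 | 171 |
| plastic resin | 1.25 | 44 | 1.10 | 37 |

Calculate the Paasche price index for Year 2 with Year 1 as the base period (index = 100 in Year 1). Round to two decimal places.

103.13

Paasche price index uses current-period quantities as weights.
ΣP(Year 2)·Q(Year 2) = 555.35×5 + 6.37×116 + 3.41×171 + 1.10×37 = 2776.75 + 738.92 + 583.11 + 40.7 = 4139.48
ΣP(Year 1)·Q(Year 2) = 537.91×5 + 5.74×116 + 3.58×171 + 1.25×37 = 2689.55 + 665.84 + 612.18 + 46.25 = 4013.82
Index = 4139.48 / 4013.82 × 100 = 103.1307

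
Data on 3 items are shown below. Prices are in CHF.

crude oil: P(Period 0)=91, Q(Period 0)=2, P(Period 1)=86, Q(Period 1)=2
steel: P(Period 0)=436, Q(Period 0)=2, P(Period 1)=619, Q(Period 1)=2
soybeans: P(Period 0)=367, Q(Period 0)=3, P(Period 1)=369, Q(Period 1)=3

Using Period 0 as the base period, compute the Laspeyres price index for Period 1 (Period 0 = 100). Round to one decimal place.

Laspeyres price index uses base-period quantities as weights.
ΣP(Period 1)·Q(Period 0) = 86×2 + 619×2 + 369×3 = 172 + 1238 + 1107 = 2517
ΣP(Period 0)·Q(Period 0) = 91×2 + 436×2 + 367×3 = 182 + 872 + 1101 = 2155
Index = 2517 / 2155 × 100 = 116.7981

116.8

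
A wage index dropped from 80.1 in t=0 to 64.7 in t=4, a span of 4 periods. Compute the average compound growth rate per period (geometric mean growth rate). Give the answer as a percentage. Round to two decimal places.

-5.20%

Growth factor = (64.7/80.1)^(1/4) = (0.807740)^(1/4) = 0.948021
Growth rate = 0.948021 − 1 = -0.051979 = -5.1979%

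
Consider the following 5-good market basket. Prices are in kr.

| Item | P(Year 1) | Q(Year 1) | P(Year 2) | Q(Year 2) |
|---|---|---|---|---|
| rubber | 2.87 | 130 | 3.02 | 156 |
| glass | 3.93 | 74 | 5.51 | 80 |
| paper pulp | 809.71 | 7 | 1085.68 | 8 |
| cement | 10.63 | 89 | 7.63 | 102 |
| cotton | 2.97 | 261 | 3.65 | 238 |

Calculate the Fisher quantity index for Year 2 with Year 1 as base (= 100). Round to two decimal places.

Laspeyres component (base-period weights):
ΣP(Year 1)Q(Year 2) = 2.87×156 + 3.93×80 + 809.71×8 + 10.63×102 + 2.97×238 = 447.72 + 314.4 + 6477.68 + 1084.26 + 706.86 = 9030.92
ΣP(Year 1)Q(Year 1) = 2.87×130 + 3.93×74 + 809.71×7 + 10.63×89 + 2.97×261 = 373.1 + 290.82 + 5667.97 + 946.07 + 775.17 = 8053.13
L = 9030.92 / 8053.13 × 100 = 112.1417
Paasche component (current-period weights):
ΣP(Year 2)Q(Year 2) = 3.02×156 + 5.51×80 + 1085.68×8 + 7.63×102 + 3.65×238 = 471.12 + 440.8 + 8685.44 + 778.26 + 868.7 = 11244.32
ΣP(Year 2)Q(Year 1) = 3.02×130 + 5.51×74 + 1085.68×7 + 7.63×89 + 3.65×261 = 392.6 + 407.74 + 7599.76 + 679.07 + 952.65 = 10031.82
P = 11244.32 / 10031.82 × 100 = 112.0865
Fisher = √(L × P) = √(112.1417 × 112.0865) = 112.1141

112.11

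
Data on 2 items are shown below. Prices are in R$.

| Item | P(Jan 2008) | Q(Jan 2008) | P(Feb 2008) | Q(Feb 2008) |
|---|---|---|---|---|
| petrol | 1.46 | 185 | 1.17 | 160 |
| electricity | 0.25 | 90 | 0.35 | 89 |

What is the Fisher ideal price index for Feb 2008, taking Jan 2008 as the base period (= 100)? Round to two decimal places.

85.04

Laspeyres component (base-period weights):
ΣP(Feb 2008)Q(Jan 2008) = 1.17×185 + 0.35×90 = 216.45 + 31.5 = 247.95
ΣP(Jan 2008)Q(Jan 2008) = 1.46×185 + 0.25×90 = 270.1 + 22.5 = 292.6
L = 247.95 / 292.6 × 100 = 84.7403
Paasche component (current-period weights):
ΣP(Feb 2008)Q(Feb 2008) = 1.17×160 + 0.35×89 = 187.2 + 31.15 = 218.35
ΣP(Jan 2008)Q(Feb 2008) = 1.46×160 + 0.25×89 = 233.6 + 22.25 = 255.85
P = 218.35 / 255.85 × 100 = 85.3430
Fisher = √(L × P) = √(84.7403 × 85.3430) = 85.0411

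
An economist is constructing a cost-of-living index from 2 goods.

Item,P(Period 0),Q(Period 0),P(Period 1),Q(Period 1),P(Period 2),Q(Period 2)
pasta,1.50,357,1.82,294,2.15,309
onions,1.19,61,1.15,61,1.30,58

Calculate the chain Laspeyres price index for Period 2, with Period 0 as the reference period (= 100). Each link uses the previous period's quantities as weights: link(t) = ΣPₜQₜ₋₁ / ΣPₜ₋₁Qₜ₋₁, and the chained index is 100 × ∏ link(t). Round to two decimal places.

139.15

Link Period 0→Period 1:
ΣP(Period 1)Q(Period 0) = 1.82×357 + 1.15×61 = 649.74 + 70.15 = 719.89
ΣP(Period 0)Q(Period 0) = 1.50×357 + 1.19×61 = 535.5 + 72.59 = 608.09
link = 719.89/608.09 = 1.183854
Link Period 1→Period 2:
ΣP(Period 2)Q(Period 1) = 2.15×294 + 1.30×61 = 632.1 + 79.3 = 711.4
ΣP(Period 1)Q(Period 1) = 1.82×294 + 1.15×61 = 535.08 + 70.15 = 605.23
link = 711.4/605.23 = 1.175421
Chained index = 100 × 1.183854 × 1.175421 = 139.1527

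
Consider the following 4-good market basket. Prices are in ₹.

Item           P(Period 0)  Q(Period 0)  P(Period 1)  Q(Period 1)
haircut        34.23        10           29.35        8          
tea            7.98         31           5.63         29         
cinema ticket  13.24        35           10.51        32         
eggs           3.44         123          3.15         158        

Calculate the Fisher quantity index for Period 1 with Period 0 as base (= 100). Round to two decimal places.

100.23

Laspeyres component (base-period weights):
ΣP(Period 0)Q(Period 1) = 34.23×8 + 7.98×29 + 13.24×32 + 3.44×158 = 273.84 + 231.42 + 423.68 + 543.52 = 1472.46
ΣP(Period 0)Q(Period 0) = 34.23×10 + 7.98×31 + 13.24×35 + 3.44×123 = 342.3 + 247.38 + 463.4 + 423.12 = 1476.2
L = 1472.46 / 1476.2 × 100 = 99.7466
Paasche component (current-period weights):
ΣP(Period 1)Q(Period 1) = 29.35×8 + 5.63×29 + 10.51×32 + 3.15×158 = 234.8 + 163.27 + 336.32 + 497.7 = 1232.09
ΣP(Period 1)Q(Period 0) = 29.35×10 + 5.63×31 + 10.51×35 + 3.15×123 = 293.5 + 174.53 + 367.85 + 387.45 = 1223.33
P = 1232.09 / 1223.33 × 100 = 100.7161
Fisher = √(L × P) = √(99.7466 × 100.7161) = 100.2302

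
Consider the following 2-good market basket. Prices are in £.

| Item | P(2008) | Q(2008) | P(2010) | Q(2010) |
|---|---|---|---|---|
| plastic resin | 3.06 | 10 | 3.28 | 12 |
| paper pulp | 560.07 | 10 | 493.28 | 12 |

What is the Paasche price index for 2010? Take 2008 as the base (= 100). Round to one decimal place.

Paasche price index uses current-period quantities as weights.
ΣP(2010)·Q(2010) = 3.28×12 + 493.28×12 = 39.36 + 5919.36 = 5958.72
ΣP(2008)·Q(2010) = 3.06×12 + 560.07×12 = 36.72 + 6720.84 = 6757.56
Index = 5958.72 / 6757.56 × 100 = 88.1786

88.2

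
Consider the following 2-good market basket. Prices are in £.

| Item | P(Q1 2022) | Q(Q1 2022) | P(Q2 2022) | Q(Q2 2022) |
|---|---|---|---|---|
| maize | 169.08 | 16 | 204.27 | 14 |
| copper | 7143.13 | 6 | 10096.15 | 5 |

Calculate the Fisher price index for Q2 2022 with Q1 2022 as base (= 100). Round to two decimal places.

Laspeyres component (base-period weights):
ΣP(Q2 2022)Q(Q1 2022) = 204.27×16 + 10096.15×6 = 3268.32 + 60576.9 = 63845.22
ΣP(Q1 2022)Q(Q1 2022) = 169.08×16 + 7143.13×6 = 2705.28 + 42858.78 = 45564.06
L = 63845.22 / 45564.06 × 100 = 140.1219
Paasche component (current-period weights):
ΣP(Q2 2022)Q(Q2 2022) = 204.27×14 + 10096.15×5 = 2859.78 + 50480.75 = 53340.53
ΣP(Q1 2022)Q(Q2 2022) = 169.08×14 + 7143.13×5 = 2367.12 + 35715.65 = 38082.77
P = 53340.53 / 38082.77 × 100 = 140.0647
Fisher = √(L × P) = √(140.1219 × 140.0647) = 140.0933

140.09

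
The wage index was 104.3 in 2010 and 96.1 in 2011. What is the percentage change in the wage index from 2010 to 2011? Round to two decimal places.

Change = (96.1 − 104.3) / 104.3 × 100
       = -8.2 / 104.3 × 100 = -7.8619%

-7.86%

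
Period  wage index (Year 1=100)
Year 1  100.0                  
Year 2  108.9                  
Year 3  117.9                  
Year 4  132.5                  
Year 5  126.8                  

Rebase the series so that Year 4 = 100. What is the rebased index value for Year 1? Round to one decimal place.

Rebased(Year 1) = 100.0 / 132.5 × 100 = 75.4717

75.5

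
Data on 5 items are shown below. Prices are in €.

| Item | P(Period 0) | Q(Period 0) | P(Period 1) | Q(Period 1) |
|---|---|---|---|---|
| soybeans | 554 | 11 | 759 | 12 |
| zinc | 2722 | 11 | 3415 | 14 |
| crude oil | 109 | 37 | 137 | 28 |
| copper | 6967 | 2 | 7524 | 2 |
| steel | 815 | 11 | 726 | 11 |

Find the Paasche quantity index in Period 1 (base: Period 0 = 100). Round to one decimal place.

113.2

Paasche quantity index uses current-period prices as weights.
ΣP(Period 1)·Q(Period 1) = 759×12 + 3415×14 + 137×28 + 7524×2 + 726×11 = 9108 + 47810 + 3836 + 15048 + 7986 = 83788
ΣP(Period 1)·Q(Period 0) = 759×11 + 3415×11 + 137×37 + 7524×2 + 726×11 = 8349 + 37565 + 5069 + 15048 + 7986 = 74017
Index = 83788 / 74017 × 100 = 113.2010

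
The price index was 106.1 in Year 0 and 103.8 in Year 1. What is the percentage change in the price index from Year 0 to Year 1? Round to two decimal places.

Change = (103.8 − 106.1) / 106.1 × 100
       = -2.3 / 106.1 × 100 = -2.1678%

-2.17%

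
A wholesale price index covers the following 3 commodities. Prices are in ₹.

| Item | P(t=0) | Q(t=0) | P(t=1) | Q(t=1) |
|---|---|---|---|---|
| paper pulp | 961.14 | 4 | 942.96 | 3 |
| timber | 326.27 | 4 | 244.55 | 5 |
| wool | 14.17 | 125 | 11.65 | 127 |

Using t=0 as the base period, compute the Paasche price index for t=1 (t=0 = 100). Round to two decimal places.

87.60

Paasche price index uses current-period quantities as weights.
ΣP(t=1)·Q(t=1) = 942.96×3 + 244.55×5 + 11.65×127 = 2828.88 + 1222.75 + 1479.55 = 5531.18
ΣP(t=0)·Q(t=1) = 961.14×3 + 326.27×5 + 14.17×127 = 2883.42 + 1631.35 + 1799.59 = 6314.36
Index = 5531.18 / 6314.36 × 100 = 87.5968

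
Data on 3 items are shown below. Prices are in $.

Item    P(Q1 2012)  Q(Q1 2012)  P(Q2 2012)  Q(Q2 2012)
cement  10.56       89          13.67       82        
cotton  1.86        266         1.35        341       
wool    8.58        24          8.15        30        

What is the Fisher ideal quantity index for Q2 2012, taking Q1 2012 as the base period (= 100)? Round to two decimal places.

Laspeyres component (base-period weights):
ΣP(Q1 2012)Q(Q2 2012) = 10.56×82 + 1.86×341 + 8.58×30 = 865.92 + 634.26 + 257.4 = 1757.58
ΣP(Q1 2012)Q(Q1 2012) = 10.56×89 + 1.86×266 + 8.58×24 = 939.84 + 494.76 + 205.92 = 1640.52
L = 1757.58 / 1640.52 × 100 = 107.1355
Paasche component (current-period weights):
ΣP(Q2 2012)Q(Q2 2012) = 13.67×82 + 1.35×341 + 8.15×30 = 1120.94 + 460.35 + 244.5 = 1825.79
ΣP(Q2 2012)Q(Q1 2012) = 13.67×89 + 1.35×266 + 8.15×24 = 1216.63 + 359.1 + 195.6 = 1771.33
P = 1825.79 / 1771.33 × 100 = 103.0745
Fisher = √(L × P) = √(107.1355 × 103.0745) = 105.0854

105.09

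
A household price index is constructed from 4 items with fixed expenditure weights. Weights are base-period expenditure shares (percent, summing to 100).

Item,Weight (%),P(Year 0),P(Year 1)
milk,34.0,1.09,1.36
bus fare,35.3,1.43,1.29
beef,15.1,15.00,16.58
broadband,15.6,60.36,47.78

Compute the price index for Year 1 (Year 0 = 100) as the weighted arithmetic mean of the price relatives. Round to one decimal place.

103.3

milk: 34.0 × (1.36/1.09) = 34.0 × 1.247706 = 42.4220
bus fare: 35.3 × (1.29/1.43) = 35.3 × 0.902098 = 31.8441
beef: 15.1 × (16.58/15.00) = 15.1 × 1.105333 = 16.6905
broadband: 15.6 × (47.78/60.36) = 15.6 × 0.791584 = 12.3487
Index = Σ wᵢ·(p₁ᵢ/p₀ᵢ) = 42.4220 + 31.8441 + 16.6905 + 12.3487 = 103.3053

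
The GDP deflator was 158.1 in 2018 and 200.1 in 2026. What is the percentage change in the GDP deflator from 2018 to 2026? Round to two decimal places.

Change = (200.1 − 158.1) / 158.1 × 100
       = 42.0 / 158.1 × 100 = 26.5655%

26.57%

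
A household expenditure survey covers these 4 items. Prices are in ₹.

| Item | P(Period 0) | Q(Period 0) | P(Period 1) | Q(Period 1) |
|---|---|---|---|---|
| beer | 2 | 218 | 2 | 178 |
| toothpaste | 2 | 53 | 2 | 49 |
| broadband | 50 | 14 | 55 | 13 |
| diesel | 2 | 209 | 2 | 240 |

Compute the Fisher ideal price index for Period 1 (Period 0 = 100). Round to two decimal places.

Laspeyres component (base-period weights):
ΣP(Period 1)Q(Period 0) = 2×218 + 2×53 + 55×14 + 2×209 = 436 + 106 + 770 + 418 = 1730
ΣP(Period 0)Q(Period 0) = 2×218 + 2×53 + 50×14 + 2×209 = 436 + 106 + 700 + 418 = 1660
L = 1730 / 1660 × 100 = 104.2169
Paasche component (current-period weights):
ΣP(Period 1)Q(Period 1) = 2×178 + 2×49 + 55×13 + 2×240 = 356 + 98 + 715 + 480 = 1649
ΣP(Period 0)Q(Period 1) = 2×178 + 2×49 + 50×13 + 2×240 = 356 + 98 + 650 + 480 = 1584
P = 1649 / 1584 × 100 = 104.1035
Fisher = √(L × P) = √(104.2169 × 104.1035) = 104.1602

104.16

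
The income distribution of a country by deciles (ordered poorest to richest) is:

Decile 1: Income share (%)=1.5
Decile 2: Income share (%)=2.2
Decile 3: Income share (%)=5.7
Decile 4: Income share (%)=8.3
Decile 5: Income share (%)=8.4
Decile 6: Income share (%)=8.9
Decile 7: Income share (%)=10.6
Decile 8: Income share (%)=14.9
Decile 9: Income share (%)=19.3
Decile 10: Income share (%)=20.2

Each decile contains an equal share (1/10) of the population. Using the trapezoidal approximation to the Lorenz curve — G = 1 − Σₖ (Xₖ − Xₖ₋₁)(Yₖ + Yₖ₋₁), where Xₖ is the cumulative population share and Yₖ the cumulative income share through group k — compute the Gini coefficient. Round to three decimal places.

0.341

Cumulative income shares Yₖ: 0.0150, 0.0370, 0.0940, 0.1770, 0.2610, 0.3500, 0.4560, 0.6050, 0.7980, 1.0000
Σ (Xₖ−Xₖ₋₁)(Yₖ+Yₖ₋₁) = (1/10)(0.0150+0.0000) + (1/10)(0.0370+0.0150) + (1/10)(0.0940+0.0370) + (1/10)(0.1770+0.0940) + (1/10)(0.2610+0.1770) + (1/10)(0.3500+0.2610) + (1/10)(0.4560+0.3500) + (1/10)(0.6050+0.4560) + (1/10)(0.7980+0.6050) + (1/10)(1.0000+0.7980)
  = 0.0015 + 0.0052 + 0.0131 + 0.0271 + 0.0438 + 0.0611 + 0.0806 + 0.1061 + 0.1403 + 0.1798 = 0.6586
G = 1 − 0.6586 = 0.3414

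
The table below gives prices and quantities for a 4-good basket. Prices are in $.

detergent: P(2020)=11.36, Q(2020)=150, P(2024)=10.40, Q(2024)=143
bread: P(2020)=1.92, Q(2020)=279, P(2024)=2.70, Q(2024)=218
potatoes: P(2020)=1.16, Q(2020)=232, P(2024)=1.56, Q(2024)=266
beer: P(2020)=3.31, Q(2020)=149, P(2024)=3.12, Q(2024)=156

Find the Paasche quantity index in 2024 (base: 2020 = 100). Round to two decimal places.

94.82

Paasche quantity index uses current-period prices as weights.
ΣP(2024)·Q(2024) = 10.40×143 + 2.70×218 + 1.56×266 + 3.12×156 = 1487.2 + 588.6 + 414.96 + 486.72 = 2977.48
ΣP(2024)·Q(2020) = 10.40×150 + 2.70×279 + 1.56×232 + 3.12×149 = 1560 + 753.3 + 361.92 + 464.88 = 3140.1
Index = 2977.48 / 3140.1 × 100 = 94.8212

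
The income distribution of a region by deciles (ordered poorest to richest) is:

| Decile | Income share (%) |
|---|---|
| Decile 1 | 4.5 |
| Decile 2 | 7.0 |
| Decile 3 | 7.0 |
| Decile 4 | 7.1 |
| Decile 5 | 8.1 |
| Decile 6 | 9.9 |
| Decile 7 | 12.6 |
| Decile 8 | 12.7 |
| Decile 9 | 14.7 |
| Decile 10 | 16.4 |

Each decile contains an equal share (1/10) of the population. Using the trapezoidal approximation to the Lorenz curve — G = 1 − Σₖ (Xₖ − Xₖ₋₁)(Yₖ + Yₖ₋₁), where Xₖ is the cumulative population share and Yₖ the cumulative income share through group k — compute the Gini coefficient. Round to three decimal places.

0.208

Cumulative income shares Yₖ: 0.0450, 0.1150, 0.1850, 0.2560, 0.3370, 0.4360, 0.5620, 0.6890, 0.8360, 1.0000
Σ (Xₖ−Xₖ₋₁)(Yₖ+Yₖ₋₁) = (1/10)(0.0450+0.0000) + (1/10)(0.1150+0.0450) + (1/10)(0.1850+0.1150) + (1/10)(0.2560+0.1850) + (1/10)(0.3370+0.2560) + (1/10)(0.4360+0.3370) + (1/10)(0.5620+0.4360) + (1/10)(0.6890+0.5620) + (1/10)(0.8360+0.6890) + (1/10)(1.0000+0.8360)
  = 0.0045 + 0.0160 + 0.0300 + 0.0441 + 0.0593 + 0.0773 + 0.0998 + 0.1251 + 0.1525 + 0.1836 = 0.7922
G = 1 − 0.7922 = 0.2078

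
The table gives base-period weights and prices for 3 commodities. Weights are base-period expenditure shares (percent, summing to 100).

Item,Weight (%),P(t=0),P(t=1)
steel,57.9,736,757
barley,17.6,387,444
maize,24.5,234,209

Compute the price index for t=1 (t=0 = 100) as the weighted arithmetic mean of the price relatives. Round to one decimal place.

101.6

steel: 57.9 × (757/736) = 57.9 × 1.028533 = 59.5520
barley: 17.6 × (444/387) = 17.6 × 1.147287 = 20.1922
maize: 24.5 × (209/234) = 24.5 × 0.893162 = 21.8825
Index = Σ wᵢ·(p₁ᵢ/p₀ᵢ) = 59.5520 + 20.1922 + 21.8825 = 101.6268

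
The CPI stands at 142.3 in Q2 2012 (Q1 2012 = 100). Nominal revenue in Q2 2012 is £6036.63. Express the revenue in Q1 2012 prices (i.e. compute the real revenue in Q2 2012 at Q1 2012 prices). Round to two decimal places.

Real = Nominal ÷ (Index/100) = 6036.63 ÷ (142.3/100)
     = 6036.63 ÷ 1.423 = 4242.1855

4242.19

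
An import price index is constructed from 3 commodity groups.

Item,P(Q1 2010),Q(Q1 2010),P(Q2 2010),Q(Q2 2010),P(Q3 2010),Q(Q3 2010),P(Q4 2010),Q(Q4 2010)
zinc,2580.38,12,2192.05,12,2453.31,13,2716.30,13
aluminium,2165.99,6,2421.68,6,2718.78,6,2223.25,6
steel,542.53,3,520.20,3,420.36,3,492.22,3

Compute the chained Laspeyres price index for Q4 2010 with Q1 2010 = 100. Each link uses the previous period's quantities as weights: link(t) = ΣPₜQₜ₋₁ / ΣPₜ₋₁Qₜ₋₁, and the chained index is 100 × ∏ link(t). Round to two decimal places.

104.51

Link Q1 2010→Q2 2010:
ΣP(Q2 2010)Q(Q1 2010) = 2192.05×12 + 2421.68×6 + 520.20×3 = 26304.6 + 14530.08 + 1560.6 = 42395.28
ΣP(Q1 2010)Q(Q1 2010) = 2580.38×12 + 2165.99×6 + 542.53×3 = 30964.56 + 12995.94 + 1627.59 = 45588.09
link = 42395.28/45588.09 = 0.929964
Link Q2 2010→Q3 2010:
ΣP(Q3 2010)Q(Q2 2010) = 2453.31×12 + 2718.78×6 + 420.36×3 = 29439.72 + 16312.68 + 1261.08 = 47013.48
ΣP(Q2 2010)Q(Q2 2010) = 2192.05×12 + 2421.68×6 + 520.20×3 = 26304.6 + 14530.08 + 1560.6 = 42395.28
link = 47013.48/42395.28 = 1.108932
Link Q3 2010→Q4 2010:
ΣP(Q4 2010)Q(Q3 2010) = 2716.30×13 + 2223.25×6 + 492.22×3 = 35311.9 + 13339.5 + 1476.66 = 50128.06
ΣP(Q3 2010)Q(Q3 2010) = 2453.31×13 + 2718.78×6 + 420.36×3 = 31893.03 + 16312.68 + 1261.08 = 49466.79
link = 50128.06/49466.79 = 1.013368
Chained index = 100 × 0.929964 × 1.108932 × 1.013368 = 104.5053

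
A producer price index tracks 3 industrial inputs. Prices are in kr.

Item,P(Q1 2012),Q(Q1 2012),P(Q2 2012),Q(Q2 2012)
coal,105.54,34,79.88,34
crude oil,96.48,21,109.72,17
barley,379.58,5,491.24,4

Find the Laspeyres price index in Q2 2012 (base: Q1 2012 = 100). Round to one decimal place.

Laspeyres price index uses base-period quantities as weights.
ΣP(Q2 2012)·Q(Q1 2012) = 79.88×34 + 109.72×21 + 491.24×5 = 2715.92 + 2304.12 + 2456.2 = 7476.24
ΣP(Q1 2012)·Q(Q1 2012) = 105.54×34 + 96.48×21 + 379.58×5 = 3588.36 + 2026.08 + 1897.9 = 7512.34
Index = 7476.24 / 7512.34 × 100 = 99.5195

99.5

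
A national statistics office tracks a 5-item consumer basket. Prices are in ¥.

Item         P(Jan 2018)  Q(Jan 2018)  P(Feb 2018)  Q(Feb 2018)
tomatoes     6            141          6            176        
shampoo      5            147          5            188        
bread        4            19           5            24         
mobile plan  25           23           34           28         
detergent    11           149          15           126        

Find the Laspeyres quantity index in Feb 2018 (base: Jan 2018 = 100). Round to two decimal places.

Laspeyres quantity index uses base-period prices as weights.
ΣP(Jan 2018)·Q(Feb 2018) = 6×176 + 5×188 + 4×24 + 25×28 + 11×126 = 1056 + 940 + 96 + 700 + 1386 = 4178
ΣP(Jan 2018)·Q(Jan 2018) = 6×141 + 5×147 + 4×19 + 25×23 + 11×149 = 846 + 735 + 76 + 575 + 1639 = 3871
Index = 4178 / 3871 × 100 = 107.9308

107.93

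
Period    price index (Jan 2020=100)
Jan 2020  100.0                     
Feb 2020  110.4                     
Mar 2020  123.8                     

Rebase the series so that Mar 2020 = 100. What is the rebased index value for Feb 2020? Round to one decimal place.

Rebased(Feb 2020) = 110.4 / 123.8 × 100 = 89.1761

89.2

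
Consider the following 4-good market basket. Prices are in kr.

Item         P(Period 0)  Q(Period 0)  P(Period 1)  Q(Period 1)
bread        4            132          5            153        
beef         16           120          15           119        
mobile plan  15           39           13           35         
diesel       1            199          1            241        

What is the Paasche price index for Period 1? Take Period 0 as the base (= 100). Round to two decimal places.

Paasche price index uses current-period quantities as weights.
ΣP(Period 1)·Q(Period 1) = 5×153 + 15×119 + 13×35 + 1×241 = 765 + 1785 + 455 + 241 = 3246
ΣP(Period 0)·Q(Period 1) = 4×153 + 16×119 + 15×35 + 1×241 = 612 + 1904 + 525 + 241 = 3282
Index = 3246 / 3282 × 100 = 98.9031

98.90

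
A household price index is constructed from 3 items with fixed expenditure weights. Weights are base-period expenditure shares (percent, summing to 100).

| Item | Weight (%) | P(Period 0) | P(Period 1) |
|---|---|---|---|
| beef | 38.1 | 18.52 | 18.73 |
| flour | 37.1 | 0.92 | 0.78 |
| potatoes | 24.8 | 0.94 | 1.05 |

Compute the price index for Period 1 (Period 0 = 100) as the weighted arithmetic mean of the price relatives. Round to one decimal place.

97.7

beef: 38.1 × (18.73/18.52) = 38.1 × 1.011339 = 38.5320
flour: 37.1 × (0.78/0.92) = 37.1 × 0.847826 = 31.4543
potatoes: 24.8 × (1.05/0.94) = 24.8 × 1.117021 = 27.7021
Index = Σ wᵢ·(p₁ᵢ/p₀ᵢ) = 38.5320 + 31.4543 + 27.7021 = 97.6885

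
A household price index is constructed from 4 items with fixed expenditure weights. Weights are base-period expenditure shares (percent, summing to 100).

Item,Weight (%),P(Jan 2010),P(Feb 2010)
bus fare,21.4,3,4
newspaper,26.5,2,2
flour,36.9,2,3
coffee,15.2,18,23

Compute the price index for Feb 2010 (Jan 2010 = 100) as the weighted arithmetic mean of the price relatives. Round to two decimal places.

bus fare: 21.4 × (4/3) = 21.4 × 1.333333 = 28.5333
newspaper: 26.5 × (2/2) = 26.5 × 1.000000 = 26.5000
flour: 36.9 × (3/2) = 36.9 × 1.500000 = 55.3500
coffee: 15.2 × (23/18) = 15.2 × 1.277778 = 19.4222
Index = Σ wᵢ·(p₁ᵢ/p₀ᵢ) = 28.5333 + 26.5000 + 55.3500 + 19.4222 = 129.8056

129.81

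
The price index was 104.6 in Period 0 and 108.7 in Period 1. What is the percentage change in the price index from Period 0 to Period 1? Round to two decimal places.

Change = (108.7 − 104.6) / 104.6 × 100
       = 4.1 / 104.6 × 100 = 3.9197%

3.92%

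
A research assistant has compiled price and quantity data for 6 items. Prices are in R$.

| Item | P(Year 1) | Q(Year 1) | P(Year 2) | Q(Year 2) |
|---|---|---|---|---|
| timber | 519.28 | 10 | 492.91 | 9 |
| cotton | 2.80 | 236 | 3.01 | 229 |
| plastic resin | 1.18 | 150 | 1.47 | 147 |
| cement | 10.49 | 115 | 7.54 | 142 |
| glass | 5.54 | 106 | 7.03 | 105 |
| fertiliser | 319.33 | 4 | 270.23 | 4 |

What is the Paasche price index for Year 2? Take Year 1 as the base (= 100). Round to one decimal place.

Paasche price index uses current-period quantities as weights.
ΣP(Year 2)·Q(Year 2) = 492.91×9 + 3.01×229 + 1.47×147 + 7.54×142 + 7.03×105 + 270.23×4 = 4436.19 + 689.29 + 216.09 + 1070.68 + 738.15 + 1080.92 = 8231.32
ΣP(Year 1)·Q(Year 2) = 519.28×9 + 2.80×229 + 1.18×147 + 10.49×142 + 5.54×105 + 319.33×4 = 4673.52 + 641.2 + 173.46 + 1489.58 + 581.7 + 1277.32 = 8836.78
Index = 8231.32 / 8836.78 × 100 = 93.1484

93.1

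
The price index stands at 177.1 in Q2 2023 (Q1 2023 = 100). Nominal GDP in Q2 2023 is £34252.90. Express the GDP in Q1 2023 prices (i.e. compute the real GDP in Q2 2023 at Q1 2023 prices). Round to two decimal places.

Real = Nominal ÷ (Index/100) = 34252.90 ÷ (177.1/100)
     = 34252.90 ÷ 1.771 = 19340.9938

19340.99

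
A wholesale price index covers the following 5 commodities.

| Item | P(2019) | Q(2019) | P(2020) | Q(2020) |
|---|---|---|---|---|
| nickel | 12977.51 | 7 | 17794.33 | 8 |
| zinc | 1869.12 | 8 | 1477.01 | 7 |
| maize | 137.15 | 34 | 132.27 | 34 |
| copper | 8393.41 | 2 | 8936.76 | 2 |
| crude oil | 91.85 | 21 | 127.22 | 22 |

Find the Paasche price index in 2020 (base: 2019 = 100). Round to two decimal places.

126.71

Paasche price index uses current-period quantities as weights.
ΣP(2020)·Q(2020) = 17794.33×8 + 1477.01×7 + 132.27×34 + 8936.76×2 + 127.22×22 = 142354.64 + 10339.07 + 4497.18 + 17873.52 + 2798.84 = 177863.25
ΣP(2019)·Q(2020) = 12977.51×8 + 1869.12×7 + 137.15×34 + 8393.41×2 + 91.85×22 = 103820.08 + 13083.84 + 4663.1 + 16786.82 + 2020.7 = 140374.54
Index = 177863.25 / 140374.54 × 100 = 126.7062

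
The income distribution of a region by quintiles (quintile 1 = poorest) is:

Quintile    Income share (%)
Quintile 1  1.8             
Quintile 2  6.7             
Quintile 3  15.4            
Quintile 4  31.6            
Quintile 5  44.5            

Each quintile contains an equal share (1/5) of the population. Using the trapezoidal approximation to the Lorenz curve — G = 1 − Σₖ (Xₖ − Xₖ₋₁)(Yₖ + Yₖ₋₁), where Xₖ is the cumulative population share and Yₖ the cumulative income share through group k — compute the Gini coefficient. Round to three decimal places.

0.441

Cumulative income shares Yₖ: 0.0180, 0.0850, 0.2390, 0.5550, 1.0000
Σ (Xₖ−Xₖ₋₁)(Yₖ+Yₖ₋₁) = (1/5)(0.0180+0.0000) + (1/5)(0.0850+0.0180) + (1/5)(0.2390+0.0850) + (1/5)(0.5550+0.2390) + (1/5)(1.0000+0.5550)
  = 0.0036 + 0.0206 + 0.0648 + 0.1588 + 0.3110 = 0.5588
G = 1 − 0.5588 = 0.4412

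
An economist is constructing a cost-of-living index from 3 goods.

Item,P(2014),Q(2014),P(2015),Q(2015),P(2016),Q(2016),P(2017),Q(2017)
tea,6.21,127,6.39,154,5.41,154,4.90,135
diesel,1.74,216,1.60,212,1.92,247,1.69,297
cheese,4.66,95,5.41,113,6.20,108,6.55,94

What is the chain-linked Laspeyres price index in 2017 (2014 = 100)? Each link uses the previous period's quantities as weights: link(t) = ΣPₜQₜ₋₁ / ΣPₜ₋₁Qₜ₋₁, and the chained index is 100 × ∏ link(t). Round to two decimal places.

99.16

Link 2014→2015:
ΣP(2015)Q(2014) = 6.39×127 + 1.60×216 + 5.41×95 = 811.53 + 345.6 + 513.95 = 1671.08
ΣP(2014)Q(2014) = 6.21×127 + 1.74×216 + 4.66×95 = 788.67 + 375.84 + 442.7 = 1607.21
link = 1671.08/1607.21 = 1.039740
Link 2015→2016:
ΣP(2016)Q(2015) = 5.41×154 + 1.92×212 + 6.20×113 = 833.14 + 407.04 + 700.6 = 1940.78
ΣP(2015)Q(2015) = 6.39×154 + 1.60×212 + 5.41×113 = 984.06 + 339.2 + 611.33 = 1934.59
link = 1940.78/1934.59 = 1.003200
Link 2016→2017:
ΣP(2017)Q(2016) = 4.90×154 + 1.69×247 + 6.55×108 = 754.6 + 417.43 + 707.4 = 1879.43
ΣP(2016)Q(2016) = 5.41×154 + 1.92×247 + 6.20×108 = 833.14 + 474.24 + 669.6 = 1976.98
link = 1879.43/1976.98 = 0.950657
Chained index = 100 × 1.039740 × 1.003200 × 0.950657 = 99.1599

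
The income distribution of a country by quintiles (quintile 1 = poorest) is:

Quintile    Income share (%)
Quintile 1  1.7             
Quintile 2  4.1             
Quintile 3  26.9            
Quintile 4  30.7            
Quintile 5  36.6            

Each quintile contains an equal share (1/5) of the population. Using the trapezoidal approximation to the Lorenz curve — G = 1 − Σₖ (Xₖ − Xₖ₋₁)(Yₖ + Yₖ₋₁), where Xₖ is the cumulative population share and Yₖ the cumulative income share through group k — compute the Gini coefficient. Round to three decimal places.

Cumulative income shares Yₖ: 0.0170, 0.0580, 0.3270, 0.6340, 1.0000
Σ (Xₖ−Xₖ₋₁)(Yₖ+Yₖ₋₁) = (1/5)(0.0170+0.0000) + (1/5)(0.0580+0.0170) + (1/5)(0.3270+0.0580) + (1/5)(0.6340+0.3270) + (1/5)(1.0000+0.6340)
  = 0.0034 + 0.0150 + 0.0770 + 0.1922 + 0.3268 = 0.6144
G = 1 − 0.6144 = 0.3856

0.386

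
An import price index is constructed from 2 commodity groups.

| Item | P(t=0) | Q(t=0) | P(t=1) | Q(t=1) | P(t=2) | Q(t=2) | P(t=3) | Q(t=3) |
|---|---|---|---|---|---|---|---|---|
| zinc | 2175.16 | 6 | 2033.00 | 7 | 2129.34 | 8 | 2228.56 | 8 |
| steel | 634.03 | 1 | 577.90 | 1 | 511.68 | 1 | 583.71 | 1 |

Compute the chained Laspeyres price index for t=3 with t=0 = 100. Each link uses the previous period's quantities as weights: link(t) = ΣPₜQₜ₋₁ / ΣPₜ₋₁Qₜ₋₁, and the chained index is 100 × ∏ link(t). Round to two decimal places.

101.99

Link t=0→t=1:
ΣP(t=1)Q(t=0) = 2033.00×6 + 577.90×1 = 12198 + 577.9 = 12775.9
ΣP(t=0)Q(t=0) = 2175.16×6 + 634.03×1 = 13050.96 + 634.03 = 13684.99
link = 12775.9/13684.99 = 0.933570
Link t=1→t=2:
ΣP(t=2)Q(t=1) = 2129.34×7 + 511.68×1 = 14905.38 + 511.68 = 15417.06
ΣP(t=1)Q(t=1) = 2033.00×7 + 577.90×1 = 14231 + 577.9 = 14808.9
link = 15417.06/14808.9 = 1.041067
Link t=2→t=3:
ΣP(t=3)Q(t=2) = 2228.56×8 + 583.71×1 = 17828.48 + 583.71 = 18412.19
ΣP(t=2)Q(t=2) = 2129.34×8 + 511.68×1 = 17034.72 + 511.68 = 17546.4
link = 18412.19/17546.4 = 1.049343
Chained index = 100 × 0.933570 × 1.041067 × 1.049343 = 101.9866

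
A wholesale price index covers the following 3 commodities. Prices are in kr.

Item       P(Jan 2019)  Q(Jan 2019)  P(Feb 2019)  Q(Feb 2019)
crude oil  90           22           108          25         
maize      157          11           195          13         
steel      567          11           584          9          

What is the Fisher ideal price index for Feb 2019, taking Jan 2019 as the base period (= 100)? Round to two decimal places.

110.87

Laspeyres component (base-period weights):
ΣP(Feb 2019)Q(Jan 2019) = 108×22 + 195×11 + 584×11 = 2376 + 2145 + 6424 = 10945
ΣP(Jan 2019)Q(Jan 2019) = 90×22 + 157×11 + 567×11 = 1980 + 1727 + 6237 = 9944
L = 10945 / 9944 × 100 = 110.0664
Paasche component (current-period weights):
ΣP(Feb 2019)Q(Feb 2019) = 108×25 + 195×13 + 584×9 = 2700 + 2535 + 5256 = 10491
ΣP(Jan 2019)Q(Feb 2019) = 90×25 + 157×13 + 567×9 = 2250 + 2041 + 5103 = 9394
P = 10491 / 9394 × 100 = 111.6777
Fisher = √(L × P) = √(110.0664 × 111.6777) = 110.8691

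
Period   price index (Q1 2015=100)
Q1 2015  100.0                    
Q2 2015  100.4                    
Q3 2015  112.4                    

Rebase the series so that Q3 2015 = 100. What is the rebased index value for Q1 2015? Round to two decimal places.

88.97

Rebased(Q1 2015) = 100.0 / 112.4 × 100 = 88.9680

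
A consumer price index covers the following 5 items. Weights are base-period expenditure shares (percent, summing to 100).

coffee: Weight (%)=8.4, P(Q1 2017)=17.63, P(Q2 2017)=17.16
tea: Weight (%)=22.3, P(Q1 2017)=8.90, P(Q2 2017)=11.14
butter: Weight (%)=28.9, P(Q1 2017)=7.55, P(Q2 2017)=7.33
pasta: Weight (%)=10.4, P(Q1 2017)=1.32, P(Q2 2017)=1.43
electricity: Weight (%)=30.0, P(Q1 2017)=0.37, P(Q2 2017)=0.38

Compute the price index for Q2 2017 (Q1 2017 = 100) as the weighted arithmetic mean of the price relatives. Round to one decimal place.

coffee: 8.4 × (17.16/17.63) = 8.4 × 0.973341 = 8.1761
tea: 22.3 × (11.14/8.90) = 22.3 × 1.251685 = 27.9126
butter: 28.9 × (7.33/7.55) = 28.9 × 0.970861 = 28.0579
pasta: 10.4 × (1.43/1.32) = 10.4 × 1.083333 = 11.2667
electricity: 30.0 × (0.38/0.37) = 30.0 × 1.027027 = 30.8108
Index = Σ wᵢ·(p₁ᵢ/p₀ᵢ) = 8.1761 + 27.9126 + 28.0579 + 11.2667 + 30.8108 = 106.2240

106.2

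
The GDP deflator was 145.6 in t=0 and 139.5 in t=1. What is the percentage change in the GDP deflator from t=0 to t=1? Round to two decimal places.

-4.19%

Change = (139.5 − 145.6) / 145.6 × 100
       = -6.1 / 145.6 × 100 = -4.1896%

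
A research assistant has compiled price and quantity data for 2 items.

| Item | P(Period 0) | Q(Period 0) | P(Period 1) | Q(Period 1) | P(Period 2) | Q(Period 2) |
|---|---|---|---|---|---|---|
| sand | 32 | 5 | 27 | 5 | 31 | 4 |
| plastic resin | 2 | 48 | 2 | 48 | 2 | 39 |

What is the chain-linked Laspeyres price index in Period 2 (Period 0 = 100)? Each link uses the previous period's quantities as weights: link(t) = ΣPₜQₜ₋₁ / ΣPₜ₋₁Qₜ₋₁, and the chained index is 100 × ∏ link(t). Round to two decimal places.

98.05

Link Period 0→Period 1:
ΣP(Period 1)Q(Period 0) = 27×5 + 2×48 = 135 + 96 = 231
ΣP(Period 0)Q(Period 0) = 32×5 + 2×48 = 160 + 96 = 256
link = 231/256 = 0.902344
Link Period 1→Period 2:
ΣP(Period 2)Q(Period 1) = 31×5 + 2×48 = 155 + 96 = 251
ΣP(Period 1)Q(Period 1) = 27×5 + 2×48 = 135 + 96 = 231
link = 251/231 = 1.086580
Chained index = 100 × 0.902344 × 1.086580 = 98.0469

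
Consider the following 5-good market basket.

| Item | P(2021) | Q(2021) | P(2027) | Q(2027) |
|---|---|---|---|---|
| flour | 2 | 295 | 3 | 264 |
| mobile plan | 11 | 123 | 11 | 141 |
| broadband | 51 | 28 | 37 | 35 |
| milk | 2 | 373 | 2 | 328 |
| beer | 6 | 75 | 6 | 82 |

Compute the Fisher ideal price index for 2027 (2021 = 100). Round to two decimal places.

Laspeyres component (base-period weights):
ΣP(2027)Q(2021) = 3×295 + 11×123 + 37×28 + 2×373 + 6×75 = 885 + 1353 + 1036 + 746 + 450 = 4470
ΣP(2021)Q(2021) = 2×295 + 11×123 + 51×28 + 2×373 + 6×75 = 590 + 1353 + 1428 + 746 + 450 = 4567
L = 4470 / 4567 × 100 = 97.8761
Paasche component (current-period weights):
ΣP(2027)Q(2027) = 3×264 + 11×141 + 37×35 + 2×328 + 6×82 = 792 + 1551 + 1295 + 656 + 492 = 4786
ΣP(2021)Q(2027) = 2×264 + 11×141 + 51×35 + 2×328 + 6×82 = 528 + 1551 + 1785 + 656 + 492 = 5012
P = 4786 / 5012 × 100 = 95.4908
Fisher = √(L × P) = √(97.8761 × 95.4908) = 96.6761

96.68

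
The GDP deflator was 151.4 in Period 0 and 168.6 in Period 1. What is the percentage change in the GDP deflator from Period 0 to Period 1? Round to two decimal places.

Change = (168.6 − 151.4) / 151.4 × 100
       = 17.2 / 151.4 × 100 = 11.3606%

11.36%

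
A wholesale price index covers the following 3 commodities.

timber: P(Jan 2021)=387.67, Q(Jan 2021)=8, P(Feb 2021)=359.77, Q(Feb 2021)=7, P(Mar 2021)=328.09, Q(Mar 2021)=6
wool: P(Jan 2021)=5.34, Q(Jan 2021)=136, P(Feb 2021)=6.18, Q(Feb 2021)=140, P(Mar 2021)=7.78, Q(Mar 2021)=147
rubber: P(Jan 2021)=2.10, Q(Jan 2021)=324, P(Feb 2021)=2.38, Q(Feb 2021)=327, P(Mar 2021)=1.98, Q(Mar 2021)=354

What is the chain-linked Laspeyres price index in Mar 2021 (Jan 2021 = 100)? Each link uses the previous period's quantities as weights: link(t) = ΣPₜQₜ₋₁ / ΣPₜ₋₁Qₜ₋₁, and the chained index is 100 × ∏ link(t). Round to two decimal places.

Link Jan 2021→Feb 2021:
ΣP(Feb 2021)Q(Jan 2021) = 359.77×8 + 6.18×136 + 2.38×324 = 2878.16 + 840.48 + 771.12 = 4489.76
ΣP(Jan 2021)Q(Jan 2021) = 387.67×8 + 5.34×136 + 2.10×324 = 3101.36 + 726.24 + 680.4 = 4508
link = 4489.76/4508 = 0.995954
Link Feb 2021→Mar 2021:
ΣP(Mar 2021)Q(Feb 2021) = 328.09×7 + 7.78×140 + 1.98×327 = 2296.63 + 1089.2 + 647.46 = 4033.29
ΣP(Feb 2021)Q(Feb 2021) = 359.77×7 + 6.18×140 + 2.38×327 = 2518.39 + 865.2 + 778.26 = 4161.85
link = 4033.29/4161.85 = 0.969110
Chained index = 100 × 0.995954 × 0.969110 = 96.5189

96.52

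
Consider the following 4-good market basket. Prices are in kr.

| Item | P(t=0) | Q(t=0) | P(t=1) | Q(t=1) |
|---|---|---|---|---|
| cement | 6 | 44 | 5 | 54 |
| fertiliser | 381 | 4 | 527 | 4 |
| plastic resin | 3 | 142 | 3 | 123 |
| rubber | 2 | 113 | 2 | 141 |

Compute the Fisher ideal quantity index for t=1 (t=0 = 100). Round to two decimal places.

Laspeyres component (base-period weights):
ΣP(t=0)Q(t=1) = 6×54 + 381×4 + 3×123 + 2×141 = 324 + 1524 + 369 + 282 = 2499
ΣP(t=0)Q(t=0) = 6×44 + 381×4 + 3×142 + 2×113 = 264 + 1524 + 426 + 226 = 2440
L = 2499 / 2440 × 100 = 102.4180
Paasche component (current-period weights):
ΣP(t=1)Q(t=1) = 5×54 + 527×4 + 3×123 + 2×141 = 270 + 2108 + 369 + 282 = 3029
ΣP(t=1)Q(t=0) = 5×44 + 527×4 + 3×142 + 2×113 = 220 + 2108 + 426 + 226 = 2980
P = 3029 / 2980 × 100 = 101.6443
Fisher = √(L × P) = √(102.4180 × 101.6443) = 102.0304

102.03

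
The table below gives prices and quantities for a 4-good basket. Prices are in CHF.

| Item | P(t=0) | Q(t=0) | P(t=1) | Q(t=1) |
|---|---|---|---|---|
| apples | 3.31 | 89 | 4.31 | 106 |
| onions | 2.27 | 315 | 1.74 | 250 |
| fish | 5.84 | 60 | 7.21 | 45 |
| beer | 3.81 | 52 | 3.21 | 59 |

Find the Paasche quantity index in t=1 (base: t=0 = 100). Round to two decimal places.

Paasche quantity index uses current-period prices as weights.
ΣP(t=1)·Q(t=1) = 4.31×106 + 1.74×250 + 7.21×45 + 3.21×59 = 456.86 + 435 + 324.45 + 189.39 = 1405.7
ΣP(t=1)·Q(t=0) = 4.31×89 + 1.74×315 + 7.21×60 + 3.21×52 = 383.59 + 548.1 + 432.6 + 166.92 = 1531.21
Index = 1405.7 / 1531.21 × 100 = 91.8032

91.80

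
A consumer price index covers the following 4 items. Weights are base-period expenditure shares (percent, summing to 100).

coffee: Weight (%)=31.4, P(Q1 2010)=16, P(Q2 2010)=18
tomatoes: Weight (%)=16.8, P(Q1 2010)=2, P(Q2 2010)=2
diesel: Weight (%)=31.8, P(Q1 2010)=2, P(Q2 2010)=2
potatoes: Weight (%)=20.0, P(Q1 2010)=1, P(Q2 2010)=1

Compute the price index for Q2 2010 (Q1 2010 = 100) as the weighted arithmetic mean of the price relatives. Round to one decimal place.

coffee: 31.4 × (18/16) = 31.4 × 1.125000 = 35.3250
tomatoes: 16.8 × (2/2) = 16.8 × 1.000000 = 16.8000
diesel: 31.8 × (2/2) = 31.8 × 1.000000 = 31.8000
potatoes: 20.0 × (1/1) = 20.0 × 1.000000 = 20.0000
Index = Σ wᵢ·(p₁ᵢ/p₀ᵢ) = 35.3250 + 16.8000 + 31.8000 + 20.0000 = 103.9250

103.9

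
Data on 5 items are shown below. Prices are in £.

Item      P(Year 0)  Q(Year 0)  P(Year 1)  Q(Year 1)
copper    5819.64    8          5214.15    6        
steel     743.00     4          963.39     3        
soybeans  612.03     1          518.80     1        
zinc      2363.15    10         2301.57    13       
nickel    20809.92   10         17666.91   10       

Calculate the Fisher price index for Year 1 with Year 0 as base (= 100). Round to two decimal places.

87.22

Laspeyres component (base-period weights):
ΣP(Year 1)Q(Year 0) = 5214.15×8 + 963.39×4 + 518.80×1 + 2301.57×10 + 17666.91×10 = 41713.2 + 3853.56 + 518.8 + 23015.7 + 176669.1 = 245770.36
ΣP(Year 0)Q(Year 0) = 5819.64×8 + 743.00×4 + 612.03×1 + 2363.15×10 + 20809.92×10 = 46557.12 + 2972 + 612.03 + 23631.5 + 208099.2 = 281871.85
L = 245770.36 / 281871.85 × 100 = 87.1922
Paasche component (current-period weights):
ΣP(Year 1)Q(Year 1) = 5214.15×6 + 963.39×3 + 518.80×1 + 2301.57×13 + 17666.91×10 = 31284.9 + 2890.17 + 518.8 + 29920.41 + 176669.1 = 241283.38
ΣP(Year 0)Q(Year 1) = 5819.64×6 + 743.00×3 + 612.03×1 + 2363.15×13 + 20809.92×10 = 34917.84 + 2229 + 612.03 + 30720.95 + 208099.2 = 276579.02
P = 241283.38 / 276579.02 × 100 = 87.2385
Fisher = √(L × P) = √(87.1922 × 87.2385) = 87.2154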